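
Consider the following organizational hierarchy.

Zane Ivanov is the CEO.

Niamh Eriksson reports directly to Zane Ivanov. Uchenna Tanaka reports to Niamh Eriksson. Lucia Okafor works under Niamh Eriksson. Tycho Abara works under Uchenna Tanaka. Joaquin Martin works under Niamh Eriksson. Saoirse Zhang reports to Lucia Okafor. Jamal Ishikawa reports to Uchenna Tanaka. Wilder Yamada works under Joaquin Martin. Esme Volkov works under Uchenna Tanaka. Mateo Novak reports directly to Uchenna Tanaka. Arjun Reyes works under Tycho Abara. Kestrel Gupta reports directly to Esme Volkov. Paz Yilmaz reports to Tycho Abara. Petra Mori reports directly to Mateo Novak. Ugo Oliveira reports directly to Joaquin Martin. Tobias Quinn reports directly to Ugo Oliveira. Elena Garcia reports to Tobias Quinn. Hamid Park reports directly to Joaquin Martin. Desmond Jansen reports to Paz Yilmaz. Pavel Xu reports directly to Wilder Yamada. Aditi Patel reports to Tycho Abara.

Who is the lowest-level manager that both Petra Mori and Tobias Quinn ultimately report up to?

Niamh Eriksson

Petra Mori's chain of managers is Mateo Novak, Uchenna Tanaka, Niamh Eriksson, Zane Ivanov. Tobias Quinn's chain of managers is Ugo Oliveira, Joaquin Martin, Niamh Eriksson, Zane Ivanov. The first manager that appears in both chains is Niamh Eriksson.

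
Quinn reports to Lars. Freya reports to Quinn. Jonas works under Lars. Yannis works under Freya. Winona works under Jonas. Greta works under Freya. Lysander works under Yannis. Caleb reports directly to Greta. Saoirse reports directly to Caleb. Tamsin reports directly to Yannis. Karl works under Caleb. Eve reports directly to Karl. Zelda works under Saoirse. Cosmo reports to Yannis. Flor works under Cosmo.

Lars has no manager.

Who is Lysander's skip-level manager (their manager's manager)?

Freya

Lysander reports to Yannis, and Yannis reports to Freya. So Lysander's skip-level manager is Freya.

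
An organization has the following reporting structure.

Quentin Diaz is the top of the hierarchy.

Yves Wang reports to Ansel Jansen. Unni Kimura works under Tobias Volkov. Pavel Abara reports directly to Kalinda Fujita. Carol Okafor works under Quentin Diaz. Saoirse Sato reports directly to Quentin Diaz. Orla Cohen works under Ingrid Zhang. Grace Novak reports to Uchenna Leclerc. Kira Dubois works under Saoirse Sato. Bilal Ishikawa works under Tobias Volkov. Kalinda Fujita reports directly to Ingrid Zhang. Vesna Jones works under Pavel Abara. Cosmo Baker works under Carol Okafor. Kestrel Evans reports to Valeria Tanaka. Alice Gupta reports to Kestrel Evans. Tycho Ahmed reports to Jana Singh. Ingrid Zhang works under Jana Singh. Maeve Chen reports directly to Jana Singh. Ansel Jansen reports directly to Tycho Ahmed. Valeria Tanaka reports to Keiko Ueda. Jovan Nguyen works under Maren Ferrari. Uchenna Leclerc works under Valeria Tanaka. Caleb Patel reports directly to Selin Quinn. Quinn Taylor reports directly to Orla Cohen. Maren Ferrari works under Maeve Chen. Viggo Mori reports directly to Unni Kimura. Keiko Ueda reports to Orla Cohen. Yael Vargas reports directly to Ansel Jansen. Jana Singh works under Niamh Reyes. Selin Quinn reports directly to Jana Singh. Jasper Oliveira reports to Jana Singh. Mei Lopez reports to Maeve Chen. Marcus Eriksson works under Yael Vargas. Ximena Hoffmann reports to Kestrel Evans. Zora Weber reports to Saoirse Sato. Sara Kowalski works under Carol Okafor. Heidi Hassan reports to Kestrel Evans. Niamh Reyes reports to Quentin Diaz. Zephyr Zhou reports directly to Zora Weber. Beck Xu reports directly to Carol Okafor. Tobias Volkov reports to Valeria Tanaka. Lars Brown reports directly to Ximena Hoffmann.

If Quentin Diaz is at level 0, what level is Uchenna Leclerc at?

Chain from Uchenna Leclerc up to Quentin Diaz: Uchenna Leclerc → Valeria Tanaka → Keiko Ueda → Orla Cohen → Ingrid Zhang → Jana Singh → Niamh Reyes → Quentin Diaz. That is 7 steps up, so Uchenna Leclerc is 7 levels below Quentin Diaz.

7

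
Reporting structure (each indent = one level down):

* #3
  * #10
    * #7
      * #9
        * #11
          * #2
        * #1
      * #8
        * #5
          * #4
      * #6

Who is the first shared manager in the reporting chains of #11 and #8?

#11's chain of managers is #9, #7, #10, #3. #8's chain of managers is #7, #10, #3. The first manager that appears in both chains is #7.

#7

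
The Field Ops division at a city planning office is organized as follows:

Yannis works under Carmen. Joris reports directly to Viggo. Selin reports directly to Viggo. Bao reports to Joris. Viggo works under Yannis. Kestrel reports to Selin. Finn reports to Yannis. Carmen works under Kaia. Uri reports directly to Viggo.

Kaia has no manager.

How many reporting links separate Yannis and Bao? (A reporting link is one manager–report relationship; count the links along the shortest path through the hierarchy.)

Bao is in Yannis's organization: the chain from Bao up to Yannis is Bao → Joris → Viggo → Yannis, which is 3 links.

3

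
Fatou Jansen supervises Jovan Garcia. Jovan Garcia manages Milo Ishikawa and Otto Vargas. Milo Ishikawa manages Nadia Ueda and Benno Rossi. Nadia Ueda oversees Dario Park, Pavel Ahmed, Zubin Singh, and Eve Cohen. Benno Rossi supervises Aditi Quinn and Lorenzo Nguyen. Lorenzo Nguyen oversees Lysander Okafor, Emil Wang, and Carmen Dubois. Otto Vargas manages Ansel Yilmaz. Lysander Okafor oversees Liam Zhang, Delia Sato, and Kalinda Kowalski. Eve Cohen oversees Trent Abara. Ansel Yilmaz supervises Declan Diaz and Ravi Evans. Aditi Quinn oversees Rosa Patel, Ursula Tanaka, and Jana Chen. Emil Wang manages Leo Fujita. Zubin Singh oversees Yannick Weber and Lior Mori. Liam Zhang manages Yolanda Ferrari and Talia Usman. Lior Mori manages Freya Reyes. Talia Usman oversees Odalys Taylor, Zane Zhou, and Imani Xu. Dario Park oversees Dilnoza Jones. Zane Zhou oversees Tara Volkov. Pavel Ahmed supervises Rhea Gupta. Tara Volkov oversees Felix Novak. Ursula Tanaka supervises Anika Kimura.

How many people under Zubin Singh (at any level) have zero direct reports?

2

The people in Zubin Singh's organization with no one reporting to them are Yannick Weber, Freya Reyes. That is 2.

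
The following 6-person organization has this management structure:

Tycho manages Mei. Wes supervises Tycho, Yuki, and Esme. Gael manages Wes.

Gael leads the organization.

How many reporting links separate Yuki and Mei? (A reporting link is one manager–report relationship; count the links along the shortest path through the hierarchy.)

3

Yuki is 1 level below Wes, and Mei is 2 levels below Wes (their lowest common manager). The shortest path runs up from Yuki to Wes and back down to Mei: 1 + 2 = 3 links.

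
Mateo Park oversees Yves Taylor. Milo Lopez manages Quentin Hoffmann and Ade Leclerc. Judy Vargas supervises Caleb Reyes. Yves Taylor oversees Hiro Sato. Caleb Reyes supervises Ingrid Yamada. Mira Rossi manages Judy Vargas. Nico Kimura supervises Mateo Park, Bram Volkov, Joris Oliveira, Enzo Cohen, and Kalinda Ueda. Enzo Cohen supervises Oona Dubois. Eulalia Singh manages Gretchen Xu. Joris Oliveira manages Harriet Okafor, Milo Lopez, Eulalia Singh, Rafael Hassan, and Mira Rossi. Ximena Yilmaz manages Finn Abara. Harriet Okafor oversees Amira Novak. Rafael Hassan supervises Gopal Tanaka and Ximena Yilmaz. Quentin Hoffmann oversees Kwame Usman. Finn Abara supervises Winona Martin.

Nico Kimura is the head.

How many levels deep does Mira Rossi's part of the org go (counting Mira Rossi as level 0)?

The longest chain under Mira Rossi runs Mira Rossi → Judy Vargas → Caleb Reyes → Ingrid Yamada, which is 3 levels below Mira Rossi.

3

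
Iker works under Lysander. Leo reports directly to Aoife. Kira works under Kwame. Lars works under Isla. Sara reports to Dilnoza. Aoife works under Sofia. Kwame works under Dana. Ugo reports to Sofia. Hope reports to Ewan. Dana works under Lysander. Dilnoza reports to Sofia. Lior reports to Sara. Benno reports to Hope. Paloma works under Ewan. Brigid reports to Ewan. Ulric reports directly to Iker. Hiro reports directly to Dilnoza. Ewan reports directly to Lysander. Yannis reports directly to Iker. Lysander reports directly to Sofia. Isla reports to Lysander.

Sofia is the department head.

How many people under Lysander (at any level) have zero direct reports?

7

The people in Lysander's organization with no one reporting to them are Ulric, Yannis, Kira, Lars, Brigid, Benno, Paloma. That is 7.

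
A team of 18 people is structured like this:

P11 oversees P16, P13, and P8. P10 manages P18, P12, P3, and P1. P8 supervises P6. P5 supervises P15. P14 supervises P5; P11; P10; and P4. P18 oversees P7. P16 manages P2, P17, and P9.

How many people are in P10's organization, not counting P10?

5

P10 directly manages P18, P1, P12, P3. Under P18: P7 (1). P1 has no reports. P12 has no reports. P3 has no reports. So P10's organization is 4 direct reports plus everyone under them: 2 + 1 + 1 + 1 = 5.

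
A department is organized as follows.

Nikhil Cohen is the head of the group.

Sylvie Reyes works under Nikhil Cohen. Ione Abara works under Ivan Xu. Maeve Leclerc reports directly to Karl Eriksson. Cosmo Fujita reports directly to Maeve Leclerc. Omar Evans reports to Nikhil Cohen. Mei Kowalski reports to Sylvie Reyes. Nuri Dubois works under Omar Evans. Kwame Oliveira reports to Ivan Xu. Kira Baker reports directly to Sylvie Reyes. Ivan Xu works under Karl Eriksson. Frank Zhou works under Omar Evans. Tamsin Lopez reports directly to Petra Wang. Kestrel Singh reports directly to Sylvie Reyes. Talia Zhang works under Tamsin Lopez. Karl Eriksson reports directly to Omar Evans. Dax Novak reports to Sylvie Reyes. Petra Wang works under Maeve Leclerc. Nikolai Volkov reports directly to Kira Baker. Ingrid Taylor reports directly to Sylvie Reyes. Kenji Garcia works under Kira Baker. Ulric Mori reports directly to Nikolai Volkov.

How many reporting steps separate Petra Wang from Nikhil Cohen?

4

Chain from Petra Wang up to Nikhil Cohen: Petra Wang → Maeve Leclerc → Karl Eriksson → Omar Evans → Nikhil Cohen. That is 4 steps up, so Petra Wang is 4 levels below Nikhil Cohen.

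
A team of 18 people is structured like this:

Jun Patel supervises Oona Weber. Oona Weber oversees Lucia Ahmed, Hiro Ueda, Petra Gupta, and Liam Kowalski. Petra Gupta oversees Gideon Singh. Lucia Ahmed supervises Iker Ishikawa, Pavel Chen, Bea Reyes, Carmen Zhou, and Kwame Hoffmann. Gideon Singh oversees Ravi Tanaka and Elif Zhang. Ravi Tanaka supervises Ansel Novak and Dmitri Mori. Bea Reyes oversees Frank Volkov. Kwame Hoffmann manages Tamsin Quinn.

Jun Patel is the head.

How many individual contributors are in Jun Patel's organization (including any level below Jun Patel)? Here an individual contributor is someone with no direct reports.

The people in Jun Patel's organization with no one reporting to them are Hiro Ueda, Liam Kowalski, Tamsin Quinn, Carmen Zhou, Frank Volkov, Pavel Chen, Iker Ishikawa, Elif Zhang, Dmitri Mori, Ansel Novak. That is 10.

10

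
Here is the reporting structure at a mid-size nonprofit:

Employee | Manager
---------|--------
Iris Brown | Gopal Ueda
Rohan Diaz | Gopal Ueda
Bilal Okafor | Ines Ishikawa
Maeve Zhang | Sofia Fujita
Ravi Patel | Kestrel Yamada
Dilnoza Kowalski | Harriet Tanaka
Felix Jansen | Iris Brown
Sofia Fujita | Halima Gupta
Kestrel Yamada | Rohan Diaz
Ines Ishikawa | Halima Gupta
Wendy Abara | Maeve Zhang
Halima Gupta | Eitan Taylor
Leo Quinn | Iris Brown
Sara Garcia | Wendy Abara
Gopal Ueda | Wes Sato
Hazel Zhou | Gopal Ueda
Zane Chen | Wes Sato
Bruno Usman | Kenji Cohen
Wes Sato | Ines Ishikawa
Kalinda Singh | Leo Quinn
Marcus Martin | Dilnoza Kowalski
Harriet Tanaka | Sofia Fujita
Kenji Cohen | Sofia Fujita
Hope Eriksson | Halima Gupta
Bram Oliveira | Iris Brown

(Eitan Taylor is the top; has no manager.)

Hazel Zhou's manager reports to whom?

Hazel Zhou reports to Gopal Ueda, and Gopal Ueda reports to Wes Sato. So Hazel Zhou's skip-level manager is Wes Sato.

Wes Sato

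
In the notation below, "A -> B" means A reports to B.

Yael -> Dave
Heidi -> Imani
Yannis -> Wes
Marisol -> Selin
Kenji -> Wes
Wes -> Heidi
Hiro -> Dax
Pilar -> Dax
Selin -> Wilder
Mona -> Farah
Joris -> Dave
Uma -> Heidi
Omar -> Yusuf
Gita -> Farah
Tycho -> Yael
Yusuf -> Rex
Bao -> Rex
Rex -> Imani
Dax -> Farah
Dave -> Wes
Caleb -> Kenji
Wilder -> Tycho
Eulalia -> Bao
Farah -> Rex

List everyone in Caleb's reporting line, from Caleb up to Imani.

Caleb reports to Kenji. Kenji reports to Wes. Wes reports to Heidi. Heidi reports to Imani. Imani is at the top.

Caleb -> Kenji -> Wes -> Heidi -> Imani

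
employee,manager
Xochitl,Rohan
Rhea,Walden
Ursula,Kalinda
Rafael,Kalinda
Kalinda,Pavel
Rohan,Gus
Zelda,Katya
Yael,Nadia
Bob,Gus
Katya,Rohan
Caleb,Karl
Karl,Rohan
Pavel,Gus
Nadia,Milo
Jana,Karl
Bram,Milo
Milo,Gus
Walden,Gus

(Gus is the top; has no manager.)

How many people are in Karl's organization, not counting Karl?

Karl directly manages Jana, Caleb. Jana has no reports. Caleb has no reports. So Karl's organization is 2 direct reports plus everyone under them: 1 + 1 = 2.

2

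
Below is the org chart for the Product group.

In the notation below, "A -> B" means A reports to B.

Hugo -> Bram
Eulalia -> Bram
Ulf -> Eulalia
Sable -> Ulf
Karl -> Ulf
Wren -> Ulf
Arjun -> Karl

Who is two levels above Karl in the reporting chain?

Karl reports to Ulf, and Ulf reports to Eulalia. So Karl's skip-level manager is Eulalia.

Eulalia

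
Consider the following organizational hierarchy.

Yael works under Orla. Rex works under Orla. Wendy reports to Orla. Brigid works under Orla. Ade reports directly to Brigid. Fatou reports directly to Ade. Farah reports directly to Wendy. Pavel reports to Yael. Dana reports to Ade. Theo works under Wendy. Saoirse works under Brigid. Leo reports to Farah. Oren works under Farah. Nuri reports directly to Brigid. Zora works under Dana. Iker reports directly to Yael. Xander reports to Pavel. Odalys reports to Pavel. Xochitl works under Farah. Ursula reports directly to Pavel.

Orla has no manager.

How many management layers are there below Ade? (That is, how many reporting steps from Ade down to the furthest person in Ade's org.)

2

The longest chain under Ade runs Ade → Dana → Zora, which is 2 levels below Ade.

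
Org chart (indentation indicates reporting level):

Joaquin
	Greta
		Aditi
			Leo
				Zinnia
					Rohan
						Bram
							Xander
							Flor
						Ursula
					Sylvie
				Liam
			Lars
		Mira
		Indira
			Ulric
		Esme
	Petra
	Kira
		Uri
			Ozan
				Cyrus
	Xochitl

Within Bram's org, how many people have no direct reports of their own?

The people in Bram's organization with no one reporting to them are Flor, Xander. That is 2.

2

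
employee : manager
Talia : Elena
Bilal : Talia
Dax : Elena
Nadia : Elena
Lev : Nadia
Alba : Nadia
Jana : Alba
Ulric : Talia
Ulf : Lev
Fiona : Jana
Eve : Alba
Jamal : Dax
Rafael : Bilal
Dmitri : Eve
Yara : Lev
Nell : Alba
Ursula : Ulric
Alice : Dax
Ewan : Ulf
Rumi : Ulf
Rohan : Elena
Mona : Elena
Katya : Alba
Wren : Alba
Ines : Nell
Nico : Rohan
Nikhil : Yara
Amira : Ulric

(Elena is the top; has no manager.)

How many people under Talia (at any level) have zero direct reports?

3

The people in Talia's organization with no one reporting to them are Amira, Ursula, Rafael. That is 3.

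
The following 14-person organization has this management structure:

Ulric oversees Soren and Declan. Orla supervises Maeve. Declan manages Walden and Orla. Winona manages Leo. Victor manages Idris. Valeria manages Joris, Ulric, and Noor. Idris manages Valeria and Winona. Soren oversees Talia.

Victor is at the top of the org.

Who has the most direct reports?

Valeria

Direct-report counts: Victor has 1; Idris has 2; Winona has 1; Valeria has 3; Ulric has 2; Declan has 2; Orla has 1; Soren has 1. The largest is 3, held by Valeria.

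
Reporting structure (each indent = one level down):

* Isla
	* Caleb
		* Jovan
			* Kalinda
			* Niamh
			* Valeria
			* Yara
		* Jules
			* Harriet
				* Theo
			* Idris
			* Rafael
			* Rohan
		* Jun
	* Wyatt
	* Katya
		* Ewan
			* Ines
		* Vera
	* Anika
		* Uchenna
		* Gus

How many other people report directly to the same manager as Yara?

3

Yara reports to Jovan. Jovan's other direct reports are Kalinda, Niamh, Valeria — 3 peers.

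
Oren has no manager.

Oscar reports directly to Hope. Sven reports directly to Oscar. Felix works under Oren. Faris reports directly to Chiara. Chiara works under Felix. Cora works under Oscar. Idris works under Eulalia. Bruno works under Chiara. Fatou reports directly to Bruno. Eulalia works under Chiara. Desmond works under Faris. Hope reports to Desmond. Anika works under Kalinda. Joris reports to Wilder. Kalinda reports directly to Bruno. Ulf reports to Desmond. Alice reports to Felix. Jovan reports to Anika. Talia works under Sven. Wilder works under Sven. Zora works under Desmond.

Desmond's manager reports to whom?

Desmond reports to Faris, and Faris reports to Chiara. So Desmond's skip-level manager is Chiara.

Chiara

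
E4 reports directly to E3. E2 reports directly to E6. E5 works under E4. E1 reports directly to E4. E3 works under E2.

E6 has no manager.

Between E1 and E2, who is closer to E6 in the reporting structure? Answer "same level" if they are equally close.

E2

E1 is 4 levels below E6; E2 is 1. E2 is higher.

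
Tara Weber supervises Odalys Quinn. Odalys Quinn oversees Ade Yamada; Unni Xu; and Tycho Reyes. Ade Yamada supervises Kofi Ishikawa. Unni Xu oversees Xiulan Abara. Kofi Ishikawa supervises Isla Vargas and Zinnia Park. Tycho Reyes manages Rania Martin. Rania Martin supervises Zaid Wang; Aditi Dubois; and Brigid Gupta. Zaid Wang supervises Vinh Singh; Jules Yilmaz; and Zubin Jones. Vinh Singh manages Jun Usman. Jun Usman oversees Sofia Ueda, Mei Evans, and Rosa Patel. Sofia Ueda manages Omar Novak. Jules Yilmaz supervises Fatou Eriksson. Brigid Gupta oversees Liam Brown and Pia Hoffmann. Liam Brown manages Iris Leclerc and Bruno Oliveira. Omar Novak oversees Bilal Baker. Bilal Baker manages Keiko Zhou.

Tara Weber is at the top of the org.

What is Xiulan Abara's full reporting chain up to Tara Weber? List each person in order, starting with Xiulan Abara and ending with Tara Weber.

Xiulan Abara -> Unni Xu -> Odalys Quinn -> Tara Weber

Xiulan Abara reports to Unni Xu. Unni Xu reports to Odalys Quinn. Odalys Quinn reports to Tara Weber. Tara Weber is at the top.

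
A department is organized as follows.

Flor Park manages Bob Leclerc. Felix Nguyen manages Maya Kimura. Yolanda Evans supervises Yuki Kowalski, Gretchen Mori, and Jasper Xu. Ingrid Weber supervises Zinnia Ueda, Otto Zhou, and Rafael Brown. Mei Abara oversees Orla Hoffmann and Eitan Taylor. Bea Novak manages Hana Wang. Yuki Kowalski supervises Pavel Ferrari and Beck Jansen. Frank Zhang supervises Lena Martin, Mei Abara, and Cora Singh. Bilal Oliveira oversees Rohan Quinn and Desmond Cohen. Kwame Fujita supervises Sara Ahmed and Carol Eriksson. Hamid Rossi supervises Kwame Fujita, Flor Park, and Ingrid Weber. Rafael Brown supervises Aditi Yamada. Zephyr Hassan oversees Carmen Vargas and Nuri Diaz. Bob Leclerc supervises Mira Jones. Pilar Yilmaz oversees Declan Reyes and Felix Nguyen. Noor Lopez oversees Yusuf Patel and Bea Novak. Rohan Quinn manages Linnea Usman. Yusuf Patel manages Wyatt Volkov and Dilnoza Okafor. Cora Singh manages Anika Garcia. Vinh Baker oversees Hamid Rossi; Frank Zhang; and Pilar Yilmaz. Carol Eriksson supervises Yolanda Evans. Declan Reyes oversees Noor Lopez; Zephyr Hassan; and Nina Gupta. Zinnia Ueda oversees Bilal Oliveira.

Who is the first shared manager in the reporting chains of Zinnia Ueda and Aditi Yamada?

Zinnia Ueda's chain of managers is Ingrid Weber, Hamid Rossi, Vinh Baker. Aditi Yamada's chain of managers is Rafael Brown, Ingrid Weber, Hamid Rossi, Vinh Baker. The first manager that appears in both chains is Ingrid Weber.

Ingrid Weber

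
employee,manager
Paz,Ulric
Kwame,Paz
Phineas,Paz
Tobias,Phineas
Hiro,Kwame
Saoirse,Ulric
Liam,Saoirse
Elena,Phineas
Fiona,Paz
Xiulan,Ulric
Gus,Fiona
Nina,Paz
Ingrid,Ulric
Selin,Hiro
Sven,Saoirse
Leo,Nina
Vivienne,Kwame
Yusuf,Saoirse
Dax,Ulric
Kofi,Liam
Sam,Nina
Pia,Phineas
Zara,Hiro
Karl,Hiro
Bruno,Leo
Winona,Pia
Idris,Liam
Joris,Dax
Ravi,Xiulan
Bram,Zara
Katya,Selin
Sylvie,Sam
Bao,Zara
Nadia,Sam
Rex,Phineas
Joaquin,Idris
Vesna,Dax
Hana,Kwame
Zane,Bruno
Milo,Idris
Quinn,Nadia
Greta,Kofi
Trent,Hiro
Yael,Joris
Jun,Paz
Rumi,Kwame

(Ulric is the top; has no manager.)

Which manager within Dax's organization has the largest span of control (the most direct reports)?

Dax

Direct-report counts within Dax's organization: Dax has 2; Joris has 1. The largest is 2, held by Dax.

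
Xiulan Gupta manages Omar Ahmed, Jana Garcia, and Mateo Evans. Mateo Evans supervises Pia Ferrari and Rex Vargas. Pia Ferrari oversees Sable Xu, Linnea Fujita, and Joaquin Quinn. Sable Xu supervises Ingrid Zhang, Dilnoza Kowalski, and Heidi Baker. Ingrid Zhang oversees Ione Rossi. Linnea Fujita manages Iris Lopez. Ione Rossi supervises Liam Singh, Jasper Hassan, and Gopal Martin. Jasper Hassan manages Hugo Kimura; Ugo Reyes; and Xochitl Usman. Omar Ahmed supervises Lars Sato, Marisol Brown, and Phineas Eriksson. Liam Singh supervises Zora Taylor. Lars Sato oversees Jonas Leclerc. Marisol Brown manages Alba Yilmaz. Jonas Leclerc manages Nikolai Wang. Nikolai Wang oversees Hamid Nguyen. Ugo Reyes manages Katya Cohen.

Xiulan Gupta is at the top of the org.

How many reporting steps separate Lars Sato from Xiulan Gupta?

Chain from Lars Sato up to Xiulan Gupta: Lars Sato → Omar Ahmed → Xiulan Gupta. That is 2 steps up, so Lars Sato is 2 levels below Xiulan Gupta.

2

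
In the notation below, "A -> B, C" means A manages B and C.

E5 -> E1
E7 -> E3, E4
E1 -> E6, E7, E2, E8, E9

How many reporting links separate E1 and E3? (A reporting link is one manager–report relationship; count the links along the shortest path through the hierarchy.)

E3 is in E1's organization: the chain from E3 up to E1 is E3 → E7 → E1, which is 2 links.

2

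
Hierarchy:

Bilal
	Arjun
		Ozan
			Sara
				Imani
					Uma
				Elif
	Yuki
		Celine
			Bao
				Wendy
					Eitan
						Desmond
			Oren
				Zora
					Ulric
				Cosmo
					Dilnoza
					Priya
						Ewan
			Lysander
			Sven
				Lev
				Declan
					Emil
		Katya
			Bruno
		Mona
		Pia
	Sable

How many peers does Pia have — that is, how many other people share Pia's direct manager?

Pia reports to Yuki. Yuki's other direct reports are Celine, Katya, Mona — 3 peers.

3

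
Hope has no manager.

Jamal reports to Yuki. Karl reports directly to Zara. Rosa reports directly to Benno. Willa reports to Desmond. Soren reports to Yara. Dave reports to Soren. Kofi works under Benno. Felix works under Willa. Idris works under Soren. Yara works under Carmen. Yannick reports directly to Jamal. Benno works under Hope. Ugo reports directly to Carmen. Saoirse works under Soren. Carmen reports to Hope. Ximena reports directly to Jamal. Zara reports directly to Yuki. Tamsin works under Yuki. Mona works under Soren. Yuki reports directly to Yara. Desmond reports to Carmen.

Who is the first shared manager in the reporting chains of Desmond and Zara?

Carmen

Desmond's chain of managers is Carmen, Hope. Zara's chain of managers is Yuki, Yara, Carmen, Hope. The first manager that appears in both chains is Carmen.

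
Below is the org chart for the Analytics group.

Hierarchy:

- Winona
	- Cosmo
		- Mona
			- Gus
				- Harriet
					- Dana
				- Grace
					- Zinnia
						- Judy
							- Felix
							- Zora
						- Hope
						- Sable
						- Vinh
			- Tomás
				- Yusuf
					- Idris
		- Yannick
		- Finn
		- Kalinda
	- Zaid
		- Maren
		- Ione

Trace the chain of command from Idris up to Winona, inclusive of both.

Idris reports to Yusuf. Yusuf reports to Tomás. Tomás reports to Mona. Mona reports to Cosmo. Cosmo reports to Winona. Winona is at the top.

Idris -> Yusuf -> Tomás -> Mona -> Cosmo -> Winona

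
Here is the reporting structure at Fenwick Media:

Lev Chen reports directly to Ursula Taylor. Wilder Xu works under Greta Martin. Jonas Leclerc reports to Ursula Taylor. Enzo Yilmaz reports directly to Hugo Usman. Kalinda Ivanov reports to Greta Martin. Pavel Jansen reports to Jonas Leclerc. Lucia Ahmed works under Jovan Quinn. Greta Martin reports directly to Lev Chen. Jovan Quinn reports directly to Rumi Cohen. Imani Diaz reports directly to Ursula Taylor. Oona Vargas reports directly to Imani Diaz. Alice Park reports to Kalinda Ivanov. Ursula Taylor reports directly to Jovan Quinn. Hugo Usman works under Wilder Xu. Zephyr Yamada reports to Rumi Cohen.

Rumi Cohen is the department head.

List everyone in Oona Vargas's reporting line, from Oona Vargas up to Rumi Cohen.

Oona Vargas reports to Imani Diaz. Imani Diaz reports to Ursula Taylor. Ursula Taylor reports to Jovan Quinn. Jovan Quinn reports to Rumi Cohen. Rumi Cohen is at the top.

Oona Vargas -> Imani Diaz -> Ursula Taylor -> Jovan Quinn -> Rumi Cohen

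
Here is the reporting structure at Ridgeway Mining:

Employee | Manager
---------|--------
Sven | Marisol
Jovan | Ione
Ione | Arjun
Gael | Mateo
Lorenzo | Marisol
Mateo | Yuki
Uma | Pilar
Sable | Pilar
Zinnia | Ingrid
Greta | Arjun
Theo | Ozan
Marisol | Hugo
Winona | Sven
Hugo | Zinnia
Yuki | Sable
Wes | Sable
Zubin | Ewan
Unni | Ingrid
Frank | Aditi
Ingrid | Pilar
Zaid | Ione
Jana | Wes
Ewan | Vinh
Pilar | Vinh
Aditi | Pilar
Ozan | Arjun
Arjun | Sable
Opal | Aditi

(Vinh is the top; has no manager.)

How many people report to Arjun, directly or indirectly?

Arjun directly manages Ione, Greta, Ozan. Under Ione: Zaid, Jovan (2). Greta has no reports. Under Ozan: Theo (1). So Arjun's organization is 3 direct reports plus everyone under them: 3 + 1 + 2 = 6.

6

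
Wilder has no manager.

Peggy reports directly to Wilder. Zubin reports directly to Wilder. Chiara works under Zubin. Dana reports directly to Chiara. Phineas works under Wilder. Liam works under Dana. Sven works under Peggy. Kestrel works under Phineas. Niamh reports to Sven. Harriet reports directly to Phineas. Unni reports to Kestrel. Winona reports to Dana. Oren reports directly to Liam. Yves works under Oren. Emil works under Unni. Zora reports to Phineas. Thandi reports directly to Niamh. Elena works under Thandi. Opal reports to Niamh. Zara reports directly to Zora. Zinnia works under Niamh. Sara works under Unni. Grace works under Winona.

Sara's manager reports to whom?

Kestrel

Sara reports to Unni, and Unni reports to Kestrel. So Sara's skip-level manager is Kestrel.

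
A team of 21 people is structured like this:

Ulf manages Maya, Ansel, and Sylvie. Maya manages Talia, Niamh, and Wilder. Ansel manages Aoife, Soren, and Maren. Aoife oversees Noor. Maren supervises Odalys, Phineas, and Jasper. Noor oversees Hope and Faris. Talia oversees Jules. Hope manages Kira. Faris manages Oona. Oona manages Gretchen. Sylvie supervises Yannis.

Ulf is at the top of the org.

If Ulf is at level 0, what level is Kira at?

Chain from Kira up to Ulf: Kira → Hope → Noor → Aoife → Ansel → Ulf. That is 5 steps up, so Kira is 5 levels below Ulf.

5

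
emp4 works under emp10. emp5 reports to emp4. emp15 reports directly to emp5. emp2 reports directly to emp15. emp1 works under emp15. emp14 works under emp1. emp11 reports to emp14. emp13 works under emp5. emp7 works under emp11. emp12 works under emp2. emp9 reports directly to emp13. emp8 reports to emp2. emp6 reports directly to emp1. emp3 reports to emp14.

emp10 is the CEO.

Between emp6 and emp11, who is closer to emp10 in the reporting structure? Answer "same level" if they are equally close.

emp6 is 5 levels below emp10; emp11 is 6. emp6 is higher.

emp6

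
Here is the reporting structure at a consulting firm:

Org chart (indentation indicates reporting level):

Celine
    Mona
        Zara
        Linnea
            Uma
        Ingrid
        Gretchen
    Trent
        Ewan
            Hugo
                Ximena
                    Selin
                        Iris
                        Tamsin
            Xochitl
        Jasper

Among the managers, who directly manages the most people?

Mona

Direct-report counts: Celine has 2; Trent has 2; Ewan has 2; Hugo has 1; Ximena has 1; Selin has 2; Mona has 4; Linnea has 1. The largest is 4, held by Mona.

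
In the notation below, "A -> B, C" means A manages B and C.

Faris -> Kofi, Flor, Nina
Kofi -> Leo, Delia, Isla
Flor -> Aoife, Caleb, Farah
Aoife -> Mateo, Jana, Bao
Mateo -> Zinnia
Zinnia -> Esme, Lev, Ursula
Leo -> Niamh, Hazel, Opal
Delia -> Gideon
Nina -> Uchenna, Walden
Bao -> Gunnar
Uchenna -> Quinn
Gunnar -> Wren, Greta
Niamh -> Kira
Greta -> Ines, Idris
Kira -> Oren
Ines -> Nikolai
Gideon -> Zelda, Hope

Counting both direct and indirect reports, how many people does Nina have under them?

3

Nina directly manages Uchenna, Walden. Under Uchenna: Quinn (1). Walden has no reports. So Nina's organization is 2 direct reports plus everyone under them: 2 + 1 = 3.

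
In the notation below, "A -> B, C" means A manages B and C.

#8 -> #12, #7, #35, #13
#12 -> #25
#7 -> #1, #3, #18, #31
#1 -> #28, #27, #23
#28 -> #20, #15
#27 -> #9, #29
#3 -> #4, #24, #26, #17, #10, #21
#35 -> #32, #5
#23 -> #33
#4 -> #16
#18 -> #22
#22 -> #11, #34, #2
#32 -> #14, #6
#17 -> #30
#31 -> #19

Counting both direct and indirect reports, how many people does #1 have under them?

#1 directly manages #28, #27, #23. Under #28: #15, #20 (2). Under #27: #29, #9 (2). Under #23: #33 (1). So #1's organization is 3 direct reports plus everyone under them: 3 + 3 + 2 = 8.

8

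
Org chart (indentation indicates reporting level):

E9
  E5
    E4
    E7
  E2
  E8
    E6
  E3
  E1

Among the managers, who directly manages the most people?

Direct-report counts: E9 has 5; E8 has 1; E5 has 2. The largest is 5, held by E9.

E9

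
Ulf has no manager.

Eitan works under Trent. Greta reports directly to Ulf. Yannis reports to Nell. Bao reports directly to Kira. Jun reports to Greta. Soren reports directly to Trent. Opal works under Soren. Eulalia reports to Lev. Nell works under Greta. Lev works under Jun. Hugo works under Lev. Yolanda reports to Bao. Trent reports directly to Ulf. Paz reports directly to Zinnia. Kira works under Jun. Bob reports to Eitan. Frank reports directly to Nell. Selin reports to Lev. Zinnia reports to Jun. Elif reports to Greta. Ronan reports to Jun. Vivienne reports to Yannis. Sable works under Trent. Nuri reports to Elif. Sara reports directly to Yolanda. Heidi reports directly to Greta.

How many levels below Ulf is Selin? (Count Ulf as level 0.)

Chain from Selin up to Ulf: Selin → Lev → Jun → Greta → Ulf. That is 4 steps up, so Selin is 4 levels below Ulf.

4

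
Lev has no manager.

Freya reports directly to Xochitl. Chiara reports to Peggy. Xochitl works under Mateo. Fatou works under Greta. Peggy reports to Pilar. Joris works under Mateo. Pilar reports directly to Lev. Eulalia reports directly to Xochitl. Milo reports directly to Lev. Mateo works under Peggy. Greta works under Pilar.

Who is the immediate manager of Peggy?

Pilar

Peggy reports directly to Pilar.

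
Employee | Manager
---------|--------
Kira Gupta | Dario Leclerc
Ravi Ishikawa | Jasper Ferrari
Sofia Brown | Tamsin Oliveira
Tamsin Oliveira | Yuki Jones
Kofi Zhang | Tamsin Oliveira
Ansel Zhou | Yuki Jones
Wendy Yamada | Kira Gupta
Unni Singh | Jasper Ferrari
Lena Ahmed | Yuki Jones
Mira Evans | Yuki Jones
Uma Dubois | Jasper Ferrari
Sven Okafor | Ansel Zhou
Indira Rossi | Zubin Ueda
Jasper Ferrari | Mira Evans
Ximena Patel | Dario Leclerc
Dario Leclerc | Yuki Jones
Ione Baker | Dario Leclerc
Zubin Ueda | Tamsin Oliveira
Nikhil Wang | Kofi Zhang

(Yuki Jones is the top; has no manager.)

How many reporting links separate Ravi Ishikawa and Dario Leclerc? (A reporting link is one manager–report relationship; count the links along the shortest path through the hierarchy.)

4

Ravi Ishikawa is 3 levels below Yuki Jones, and Dario Leclerc is 1 level below Yuki Jones (their lowest common manager). The shortest path runs up from Ravi Ishikawa to Yuki Jones and back down to Dario Leclerc: 3 + 1 = 4 links.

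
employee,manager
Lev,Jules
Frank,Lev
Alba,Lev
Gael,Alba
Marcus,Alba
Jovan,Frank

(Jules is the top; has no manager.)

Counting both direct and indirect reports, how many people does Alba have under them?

2

Alba directly manages Gael, Marcus. Gael has no reports. Marcus has no reports. So Alba's organization is 2 direct reports plus everyone under them: 1 + 1 = 2.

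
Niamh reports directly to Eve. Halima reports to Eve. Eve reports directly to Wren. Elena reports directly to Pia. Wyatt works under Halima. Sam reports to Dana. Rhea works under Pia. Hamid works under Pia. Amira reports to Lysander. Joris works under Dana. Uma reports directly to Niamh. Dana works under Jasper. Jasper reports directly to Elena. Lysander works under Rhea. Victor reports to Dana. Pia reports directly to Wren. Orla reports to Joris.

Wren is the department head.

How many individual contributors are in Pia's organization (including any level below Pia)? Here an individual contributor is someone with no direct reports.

5

The people in Pia's organization with no one reporting to them are Hamid, Sam, Victor, Orla, Amira. That is 5.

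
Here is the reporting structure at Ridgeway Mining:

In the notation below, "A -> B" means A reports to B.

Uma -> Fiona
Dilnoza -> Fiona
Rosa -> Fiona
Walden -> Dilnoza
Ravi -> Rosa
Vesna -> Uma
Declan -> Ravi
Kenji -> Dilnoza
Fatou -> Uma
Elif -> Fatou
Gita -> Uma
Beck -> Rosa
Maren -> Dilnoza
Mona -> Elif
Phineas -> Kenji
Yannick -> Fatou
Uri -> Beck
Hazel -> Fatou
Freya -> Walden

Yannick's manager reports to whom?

Yannick reports to Fatou, and Fatou reports to Uma. So Yannick's skip-level manager is Uma.

Uma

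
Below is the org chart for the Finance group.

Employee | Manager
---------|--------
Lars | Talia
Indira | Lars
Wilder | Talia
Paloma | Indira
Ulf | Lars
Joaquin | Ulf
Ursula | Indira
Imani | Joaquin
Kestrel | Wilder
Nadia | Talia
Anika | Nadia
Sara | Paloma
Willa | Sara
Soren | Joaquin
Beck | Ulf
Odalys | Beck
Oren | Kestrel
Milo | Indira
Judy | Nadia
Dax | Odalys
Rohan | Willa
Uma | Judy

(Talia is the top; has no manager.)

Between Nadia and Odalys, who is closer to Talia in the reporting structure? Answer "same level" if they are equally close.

Nadia is 1 level below Talia; Odalys is 4. Nadia is higher.

Nadia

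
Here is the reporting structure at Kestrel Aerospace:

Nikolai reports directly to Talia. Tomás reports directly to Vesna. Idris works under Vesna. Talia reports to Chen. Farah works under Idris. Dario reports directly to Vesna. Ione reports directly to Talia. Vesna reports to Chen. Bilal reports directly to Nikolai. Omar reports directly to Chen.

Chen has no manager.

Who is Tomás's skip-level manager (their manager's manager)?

Tomás reports to Vesna, and Vesna reports to Chen. So Tomás's skip-level manager is Chen.

Chen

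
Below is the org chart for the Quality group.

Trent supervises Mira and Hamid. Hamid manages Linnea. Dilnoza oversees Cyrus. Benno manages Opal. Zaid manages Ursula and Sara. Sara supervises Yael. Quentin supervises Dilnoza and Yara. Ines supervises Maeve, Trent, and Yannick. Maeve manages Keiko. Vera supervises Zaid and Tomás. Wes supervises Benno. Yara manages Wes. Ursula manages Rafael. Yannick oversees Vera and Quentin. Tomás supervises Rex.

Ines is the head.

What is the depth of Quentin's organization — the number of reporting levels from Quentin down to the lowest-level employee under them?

The longest chain under Quentin runs Quentin → Yara → Wes → Benno → Opal, which is 4 levels below Quentin.

4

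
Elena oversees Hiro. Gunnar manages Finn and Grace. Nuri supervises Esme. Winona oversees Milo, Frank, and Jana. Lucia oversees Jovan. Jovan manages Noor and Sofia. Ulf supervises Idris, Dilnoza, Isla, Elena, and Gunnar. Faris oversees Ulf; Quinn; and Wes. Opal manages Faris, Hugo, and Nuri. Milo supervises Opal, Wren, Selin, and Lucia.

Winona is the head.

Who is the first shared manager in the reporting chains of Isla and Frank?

Isla's chain of managers is Ulf, Faris, Opal, Milo, Winona. Frank's chain of managers is Winona. The first manager that appears in both chains is Winona.

Winona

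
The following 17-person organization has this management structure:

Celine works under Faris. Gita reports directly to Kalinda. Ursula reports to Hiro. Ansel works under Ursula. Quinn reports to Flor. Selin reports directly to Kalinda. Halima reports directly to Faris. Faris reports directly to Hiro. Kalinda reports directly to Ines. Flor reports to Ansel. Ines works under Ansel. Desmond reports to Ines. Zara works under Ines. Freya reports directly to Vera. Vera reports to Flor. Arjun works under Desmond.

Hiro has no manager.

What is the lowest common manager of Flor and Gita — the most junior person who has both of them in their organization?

Flor's chain of managers is Ansel, Ursula, Hiro. Gita's chain of managers is Kalinda, Ines, Ansel, Ursula, Hiro. The first manager that appears in both chains is Ansel.

Ansel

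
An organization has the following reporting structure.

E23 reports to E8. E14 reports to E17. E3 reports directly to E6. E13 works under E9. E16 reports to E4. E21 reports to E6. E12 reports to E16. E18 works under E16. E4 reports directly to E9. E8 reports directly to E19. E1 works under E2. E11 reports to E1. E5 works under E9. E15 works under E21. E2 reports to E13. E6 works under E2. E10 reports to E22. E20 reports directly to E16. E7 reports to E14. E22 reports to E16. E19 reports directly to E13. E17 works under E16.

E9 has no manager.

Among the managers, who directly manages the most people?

E16

Direct-report counts: E9 has 3; E13 has 2; E2 has 2; E1 has 1; E6 has 2; E21 has 1; E19 has 1; E8 has 1; E4 has 1; E16 has 5; E17 has 1; E14 has 1; E22 has 1. The largest is 5, held by E16.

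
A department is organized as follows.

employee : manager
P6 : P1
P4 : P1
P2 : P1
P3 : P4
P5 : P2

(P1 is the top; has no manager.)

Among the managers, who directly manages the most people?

Direct-report counts: P1 has 3; P2 has 1; P4 has 1. The largest is 3, held by P1.

P1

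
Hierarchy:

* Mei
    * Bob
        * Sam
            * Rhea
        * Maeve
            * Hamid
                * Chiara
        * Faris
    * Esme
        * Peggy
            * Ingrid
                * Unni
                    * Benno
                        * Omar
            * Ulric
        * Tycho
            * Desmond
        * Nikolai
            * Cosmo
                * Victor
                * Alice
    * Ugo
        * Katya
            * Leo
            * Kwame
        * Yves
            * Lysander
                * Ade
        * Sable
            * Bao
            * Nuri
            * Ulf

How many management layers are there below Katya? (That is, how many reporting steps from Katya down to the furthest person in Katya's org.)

The longest chain under Katya runs Katya → Kwame, which is 1 level below Katya.

1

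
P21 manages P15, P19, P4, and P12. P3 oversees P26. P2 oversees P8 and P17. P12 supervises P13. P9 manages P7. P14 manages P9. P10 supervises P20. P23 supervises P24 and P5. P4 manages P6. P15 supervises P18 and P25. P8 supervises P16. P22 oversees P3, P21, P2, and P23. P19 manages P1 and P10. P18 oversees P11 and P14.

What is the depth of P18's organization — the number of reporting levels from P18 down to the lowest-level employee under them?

3

The longest chain under P18 runs P18 → P14 → P9 → P7, which is 3 levels below P18.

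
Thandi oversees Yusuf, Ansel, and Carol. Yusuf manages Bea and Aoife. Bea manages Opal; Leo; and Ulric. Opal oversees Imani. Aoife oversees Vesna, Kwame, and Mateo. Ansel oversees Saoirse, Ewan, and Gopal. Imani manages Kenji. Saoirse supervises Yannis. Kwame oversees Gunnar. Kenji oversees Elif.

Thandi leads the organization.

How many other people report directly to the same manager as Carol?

Carol reports to Thandi. Thandi's other direct reports are Yusuf, Ansel — 2 peers.

2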